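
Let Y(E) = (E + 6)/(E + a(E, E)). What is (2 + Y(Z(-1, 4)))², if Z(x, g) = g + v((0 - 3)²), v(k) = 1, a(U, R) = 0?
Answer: 441/25 ≈ 17.640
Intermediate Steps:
Z(x, g) = 1 + g (Z(x, g) = g + 1 = 1 + g)
Y(E) = (6 + E)/E (Y(E) = (E + 6)/(E + 0) = (6 + E)/E)
(2 + Y(Z(-1, 4)))² = (2 + (6 + (1 + 4))/(1 + 4))² = (2 + (6 + 5)/5)² = (2 + (⅕)*11)² = (2 + 11/5)² = (21/5)² = 441/25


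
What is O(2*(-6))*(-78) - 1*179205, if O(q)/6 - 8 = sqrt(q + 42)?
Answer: -182949 - 468*sqrt(30) ≈ -1.8551e+5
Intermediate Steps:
O(q) = 48 + 6*sqrt(42 + q) (O(q) = 48 + 6*sqrt(q + 42) = 48 + 6*sqrt(42 + q))
O(2*(-6))*(-78) - 1*179205 = (48 + 6*sqrt(42 + 2*(-6)))*(-78) - 1*179205 = (48 + 6*sqrt(42 - 12))*(-78) - 179205 = (48 + 6*sqrt(30))*(-78) - 179205 = (-3744 - 468*sqrt(30)) - 179205 = -182949 - 468*sqrt(30)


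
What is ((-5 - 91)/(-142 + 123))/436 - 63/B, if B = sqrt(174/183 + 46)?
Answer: 24/2071 - 63*sqrt(10919)/716 ≈ -9.1827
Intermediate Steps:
B = 4*sqrt(10919)/61 (B = sqrt(174*(1/183) + 46) = sqrt(58/61 + 46) = sqrt(2864/61) = 4*sqrt(10919)/61 ≈ 6.8521)
((-5 - 91)/(-142 + 123))/436 - 63/B = ((-5 - 91)/(-142 + 123))/436 - 63*sqrt(10919)/716 = -96/(-19)*(1/436) - 63*sqrt(10919)/716 = -96*(-1/19)*(1/436) - 63*sqrt(10919)/716 = (96/19)*(1/436) - 63*sqrt(10919)/716 = 24/2071 - 63*sqrt(10919)/716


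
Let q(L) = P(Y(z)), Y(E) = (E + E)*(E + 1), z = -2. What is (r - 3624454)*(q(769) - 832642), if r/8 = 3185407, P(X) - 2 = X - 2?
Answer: -18200469179676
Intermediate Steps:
Y(E) = 2*E*(1 + E) (Y(E) = (2*E)*(1 + E) = 2*E*(1 + E))
P(X) = X (P(X) = 2 + (X - 2) = 2 + (-2 + X) = X)
r = 25483256 (r = 8*3185407 = 25483256)
q(L) = 4 (q(L) = 2*(-2)*(1 - 2) = 2*(-2)*(-1) = 4)
(r - 3624454)*(q(769) - 832642) = (25483256 - 3624454)*(4 - 832642) = 21858802*(-832638) = -18200469179676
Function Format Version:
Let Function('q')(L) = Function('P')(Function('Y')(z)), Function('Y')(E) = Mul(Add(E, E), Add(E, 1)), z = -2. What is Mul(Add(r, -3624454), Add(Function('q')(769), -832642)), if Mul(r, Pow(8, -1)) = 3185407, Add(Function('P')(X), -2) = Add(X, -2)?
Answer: -18200469179676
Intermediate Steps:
Function('Y')(E) = Mul(2, E, Add(1, E)) (Function('Y')(E) = Mul(Mul(2, E), Add(1, E)) = Mul(2, E, Add(1, E)))
Function('P')(X) = X (Function('P')(X) = Add(2, Add(X, -2)) = Add(2, Add(-2, X)) = X)
r = 25483256 (r = Mul(8, 3185407) = 25483256)
Function('q')(L) = 4 (Function('q')(L) = Mul(2, -2, Add(1, -2)) = Mul(2, -2, -1) = 4)
Mul(Add(r, -3624454), Add(Function('q')(769), -832642)) = Mul(Add(25483256, -3624454), Add(4, -832642)) = Mul(21858802, -832638) = -18200469179676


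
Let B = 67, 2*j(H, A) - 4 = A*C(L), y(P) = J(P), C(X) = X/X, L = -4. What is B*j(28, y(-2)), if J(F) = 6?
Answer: 335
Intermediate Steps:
C(X) = 1
y(P) = 6
j(H, A) = 2 + A/2 (j(H, A) = 2 + (A*1)/2 = 2 + A/2)
B*j(28, y(-2)) = 67*(2 + (½)*6) = 67*(2 + 3) = 67*5 = 335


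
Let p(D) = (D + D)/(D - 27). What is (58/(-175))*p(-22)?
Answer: -2552/8575 ≈ -0.29761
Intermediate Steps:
p(D) = 2*D/(-27 + D) (p(D) = (2*D)/(-27 + D) = 2*D/(-27 + D))
(58/(-175))*p(-22) = (58/(-175))*(2*(-22)/(-27 - 22)) = (58*(-1/175))*(2*(-22)/(-49)) = -116*(-22)*(-1)/(175*49) = -58/175*44/49 = -2552/8575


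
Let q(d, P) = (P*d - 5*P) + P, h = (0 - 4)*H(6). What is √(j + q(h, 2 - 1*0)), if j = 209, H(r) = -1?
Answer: √209 ≈ 14.457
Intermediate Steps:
h = 4 (h = (0 - 4)*(-1) = -4*(-1) = 4)
q(d, P) = -4*P + P*d (q(d, P) = (-5*P + P*d) + P = -4*P + P*d)
√(j + q(h, 2 - 1*0)) = √(209 + (2 - 1*0)*(-4 + 4)) = √(209 + (2 + 0)*0) = √(209 + 2*0) = √(209 + 0) = √209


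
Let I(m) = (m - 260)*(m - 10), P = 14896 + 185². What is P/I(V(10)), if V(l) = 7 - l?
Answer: 49121/3419 ≈ 14.367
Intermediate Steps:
P = 49121 (P = 14896 + 34225 = 49121)
I(m) = (-260 + m)*(-10 + m)
P/I(V(10)) = 49121/(2600 + (7 - 1*10)² - 270*(7 - 1*10)) = 49121/(2600 + (7 - 10)² - 270*(7 - 10)) = 49121/(2600 + (-3)² - 270*(-3)) = 49121/(2600 + 9 + 810) = 49121/3419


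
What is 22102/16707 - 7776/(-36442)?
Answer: 467677358/304418247 ≈ 1.5363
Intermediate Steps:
22102/16707 - 7776/(-36442) = 22102*(1/16707) - 7776*(-1/36442) = 22102/16707 + 3888/18221 = 467677358/304418247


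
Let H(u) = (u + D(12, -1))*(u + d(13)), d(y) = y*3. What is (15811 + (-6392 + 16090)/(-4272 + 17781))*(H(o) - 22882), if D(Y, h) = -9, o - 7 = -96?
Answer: -426773793006/1501 ≈ -2.8433e+8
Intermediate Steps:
o = -89 (o = 7 - 96 = -89)
d(y) = 3*y
H(u) = (-9 + u)*(39 + u) (H(u) = (u - 9)*(u + 3*13) = (-9 + u)*(u + 39) = (-9 + u)*(39 + u))
(15811 + (-6392 + 16090)/(-4272 + 17781))*(H(o) - 22882) = (15811 + (-6392 + 16090)/(-4272 + 17781))*((-351 + (-89)² + 30*(-89)) - 22882) = (15811 + 9698/13509)*((-351 + 7921 - 2670) - 22882) = (15811 + 9698*(1/13509))*(4900 - 22882) = (15811 + 9698/13509)*(-17982) = (213600497/13509)*(-17982) = -426773793006/1501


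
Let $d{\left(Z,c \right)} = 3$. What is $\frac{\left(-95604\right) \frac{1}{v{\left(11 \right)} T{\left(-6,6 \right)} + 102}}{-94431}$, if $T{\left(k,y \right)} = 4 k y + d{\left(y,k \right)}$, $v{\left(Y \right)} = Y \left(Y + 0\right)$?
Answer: $- \frac{31868}{533818443} \approx -5.9698 \cdot 10^{-5}$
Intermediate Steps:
$v{\left(Y \right)} = Y^{2}$ ($v{\left(Y \right)} = Y Y = Y^{2}$)
$T{\left(k,y \right)} = 3 + 4 k y$ ($T{\left(k,y \right)} = 4 k y + 3 = 3 + 4 k y$)
$\frac{\left(-95604\right) \frac{1}{v{\left(11 \right)} T{\left(-6,6 \right)} + 102}}{-94431} = \frac{\left(-95604\right) \frac{1}{11^{2} \left(3 + 4 \left(-6\right) 6\right) + 102}}{-94431} = - \frac{95604}{121 \left(3 - 144\right) + 102} \left(- \frac{1}{94431}\right) = - \frac{95604}{121 \left(-141\right) + 102} \left(- \frac{1}{94431}\right) = - \frac{95604}{-17061 + 102} \left(- \frac{1}{94431}\right) = - \frac{95604}{-16959} \left(- \frac{1}{94431}\right) = \left(-95604\right) \left(- \frac{1}{16959}\right) \left(- \frac{1}{94431}\right) = \frac{31868}{5653} \left(- \frac{1}{94431}\right) = - \frac{31868}{533818443}$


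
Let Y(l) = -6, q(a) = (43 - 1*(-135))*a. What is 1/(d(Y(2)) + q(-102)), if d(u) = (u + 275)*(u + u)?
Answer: -1/21384 ≈ -4.6764e-5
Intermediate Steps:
q(a) = 178*a (q(a) = (43 + 135)*a = 178*a)
d(u) = 2*u*(275 + u) (d(u) = (275 + u)*(2*u) = 2*u*(275 + u))
1/(d(Y(2)) + q(-102)) = 1/(2*(-6)*(275 - 6) + 178*(-102)) = 1/(2*(-6)*269 - 18156) = 1/(-3228 - 18156) = 1/(-21384) = -1/21384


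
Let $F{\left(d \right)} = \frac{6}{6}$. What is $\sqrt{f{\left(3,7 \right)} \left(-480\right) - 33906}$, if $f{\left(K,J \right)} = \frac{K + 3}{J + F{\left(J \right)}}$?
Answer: $i \sqrt{34266} \approx 185.11 i$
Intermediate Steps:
$F{\left(d \right)} = 1$ ($F{\left(d \right)} = 6 \cdot \frac{1}{6} = 1$)
$f{\left(K,J \right)} = \frac{3 + K}{1 + J}$ ($f{\left(K,J \right)} = \frac{K + 3}{J + 1} = \frac{3 + K}{1 + J}$)
$\sqrt{f{\left(3,7 \right)} \left(-480\right) - 33906} = \sqrt{\frac{3 + 3}{1 + 7} \left(-480\right) - 33906} = \sqrt{\frac{1}{8} \cdot 6 \left(-480\right) - 33906} = \sqrt{\frac{3}{4} \left(-480\right) - 33906} = \sqrt{-360 - 33906} = \sqrt{-34266} = i \sqrt{34266}$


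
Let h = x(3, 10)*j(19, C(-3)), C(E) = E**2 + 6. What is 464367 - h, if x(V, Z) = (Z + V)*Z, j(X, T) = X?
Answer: 461897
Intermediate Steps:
C(E) = 6 + E**2
x(V, Z) = Z*(V + Z) (x(V, Z) = (V + Z)*Z = Z*(V + Z))
h = 2470 (h = (10*(3 + 10))*19 = (10*13)*19 = 130*19 = 2470)
464367 - h = 464367 - 1*2470 = 464367 - 2470 = 461897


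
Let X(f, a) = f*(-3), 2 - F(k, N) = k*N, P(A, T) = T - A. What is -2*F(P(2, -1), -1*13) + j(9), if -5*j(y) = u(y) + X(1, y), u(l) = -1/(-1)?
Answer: 372/5 ≈ 74.400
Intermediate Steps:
F(k, N) = 2 - N*k (F(k, N) = 2 - k*N = 2 - N*k)
X(f, a) = -3*f
u(l) = 1 (u(l) = -1*(-1) = 1)
j(y) = ⅖ (j(y) = -(1 - 3*1)/5 = -(1 - 3)/5 = -⅕*(-2) = ⅖)
-2*F(P(2, -1), -1*13) + j(9) = -2*(2 - (-1*13)*(-1 - 1*2)) + ⅖ = -2*(2 - 1*(-13)*(-1 - 2)) + ⅖ = -2*(2 - 1*(-13)*(-3)) + ⅖ = -2*(2 - 39) + ⅖ = -2*(-37) + ⅖ = 74 + ⅖ = 372/5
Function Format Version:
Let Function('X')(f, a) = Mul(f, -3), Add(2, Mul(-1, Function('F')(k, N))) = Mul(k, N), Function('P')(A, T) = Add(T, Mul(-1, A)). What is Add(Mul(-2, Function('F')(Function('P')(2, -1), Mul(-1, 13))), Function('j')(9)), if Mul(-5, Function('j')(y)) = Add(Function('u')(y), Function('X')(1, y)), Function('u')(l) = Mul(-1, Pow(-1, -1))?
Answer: Rational(372, 5) ≈ 74.400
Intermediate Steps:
Function('F')(k, N) = Add(2, Mul(-1, N, k)) (Function('F')(k, N) = Add(2, Mul(-1, Mul(k, N))) = Add(2, Mul(-1, Mul(N, k))) = Add(2, Mul(-1, N, k)))
Function('X')(f, a) = Mul(-3, f)
Function('u')(l) = 1 (Function('u')(l) = Mul(-1, -1) = 1)
Function('j')(y) = Rational(2, 5) (Function('j')(y) = Mul(Rational(-1, 5), Add(1, Mul(-3, 1))) = Mul(Rational(-1, 5), Add(1, -3)) = Mul(Rational(-1, 5), -2) = Rational(2, 5))
Add(Mul(-2, Function('F')(Function('P')(2, -1), Mul(-1, 13))), Function('j')(9)) = Add(Mul(-2, Add(2, Mul(-1, Mul(-1, 13), Add(-1, Mul(-1, 2))))), Rational(2, 5)) = Add(Mul(-2, Add(2, Mul(-1, -13, Add(-1, -2)))), Rational(2, 5)) = Add(Mul(-2, Add(2, Mul(-1, -13, -3))), Rational(2, 5)) = Add(Mul(-2, Add(2, -39)), Rational(2, 5)) = Add(Mul(-2, -37), Rational(2, 5)) = Add(74, Rational(2, 5)) = Rational(372, 5)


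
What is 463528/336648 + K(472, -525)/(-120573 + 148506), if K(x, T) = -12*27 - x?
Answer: 40640243/30139707 ≈ 1.3484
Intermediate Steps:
K(x, T) = -324 - x
463528/336648 + K(472, -525)/(-120573 + 148506) = 463528/336648 + (-324 - 1*472)/(-120573 + 148506) = 463528*(1/336648) + (-324 - 472)/27933 = 4457/3237 - 796*1/27933 = 4457/3237 - 796/27933 = 40640243/30139707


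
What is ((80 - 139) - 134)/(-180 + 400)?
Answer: -193/220 ≈ -0.87727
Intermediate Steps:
((80 - 139) - 134)/(-180 + 400) = (-59 - 134)/220 = -193*1/220 = -193/220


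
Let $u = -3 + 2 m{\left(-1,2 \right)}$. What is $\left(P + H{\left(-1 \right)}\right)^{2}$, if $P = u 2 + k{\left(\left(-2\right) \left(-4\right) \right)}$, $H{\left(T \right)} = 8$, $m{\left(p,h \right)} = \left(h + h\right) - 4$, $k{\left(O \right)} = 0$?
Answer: $4$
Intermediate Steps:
$m{\left(p,h \right)} = -4 + 2 h$ ($m{\left(p,h \right)} = 2 h - 4 = -4 + 2 h$)
$u = -3$ ($u = -3 + 2 \left(-4 + 2 \cdot 2\right) = -3 + 2 \left(-4 + 4\right) = -3 + 2 \cdot 0 = -3 + 0 = -3$)
$P = -6$ ($P = \left(-3\right) 2 + 0 = -6 + 0 = -6$)
$\left(P + H{\left(-1 \right)}\right)^{2} = \left(-6 + 8\right)^{2} = 2^{2} = 4$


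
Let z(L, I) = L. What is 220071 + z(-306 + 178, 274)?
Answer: 219943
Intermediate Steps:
220071 + z(-306 + 178, 274) = 220071 + (-306 + 178) = 220071 - 128 = 219943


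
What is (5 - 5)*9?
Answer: 0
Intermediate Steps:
(5 - 5)*9 = 0*9 = 0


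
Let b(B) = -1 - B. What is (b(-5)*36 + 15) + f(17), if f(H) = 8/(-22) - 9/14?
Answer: 24331/154 ≈ 157.99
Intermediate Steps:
f(H) = -155/154 (f(H) = 8*(-1/22) - 9*1/14 = -4/11 - 9/14 = -155/154)
(b(-5)*36 + 15) + f(17) = ((-1 - 1*(-5))*36 + 15) - 155/154 = ((-1 + 5)*36 + 15) - 155/154 = (4*36 + 15) - 155/154 = (144 + 15) - 155/154 = 159 - 155/154 = 24331/154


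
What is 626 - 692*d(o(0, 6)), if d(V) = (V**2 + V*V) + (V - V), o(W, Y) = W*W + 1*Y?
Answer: -49198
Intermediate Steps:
o(W, Y) = Y + W**2 (o(W, Y) = W**2 + Y = Y + W**2)
d(V) = 2*V**2 (d(V) = (V**2 + V**2) + 0 = 2*V**2 + 0 = 2*V**2)
626 - 692*d(o(0, 6)) = 626 - 1384*(6 + 0**2)**2 = 626 - 1384*(6 + 0)**2 = 626 - 1384*6**2 = 626 - 1384*36 = 626 - 692*72 = 626 - 49824 = -49198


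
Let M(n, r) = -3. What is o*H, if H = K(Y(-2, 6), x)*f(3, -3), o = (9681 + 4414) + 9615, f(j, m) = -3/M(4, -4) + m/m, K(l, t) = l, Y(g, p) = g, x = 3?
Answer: -94840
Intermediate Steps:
f(j, m) = 2 (f(j, m) = -3/(-3) + m/m = -3*(-1/3) + 1 = 1 + 1 = 2)
o = 23710 (o = 14095 + 9615 = 23710)
H = -4 (H = -2*2 = -4)
o*H = 23710*(-4) = -94840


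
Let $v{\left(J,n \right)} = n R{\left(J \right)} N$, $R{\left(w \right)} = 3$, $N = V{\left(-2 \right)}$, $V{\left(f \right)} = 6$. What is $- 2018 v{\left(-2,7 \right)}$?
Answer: $-254268$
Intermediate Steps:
$N = 6$
$v{\left(J,n \right)} = 18 n$ ($v{\left(J,n \right)} = n 3 \cdot 6 = 3 n 6 = 18 n$)
$- 2018 v{\left(-2,7 \right)} = - 2018 \cdot 18 \cdot 7 = \left(-2018\right) 126 = -254268$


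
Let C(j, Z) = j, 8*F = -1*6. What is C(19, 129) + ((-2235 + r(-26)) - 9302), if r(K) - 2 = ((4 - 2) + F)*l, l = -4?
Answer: -11521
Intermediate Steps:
F = -¾ (F = (-1*6)/8 = (⅛)*(-6) = -¾ ≈ -0.75000)
r(K) = -3 (r(K) = 2 + ((4 - 2) - ¾)*(-4) = 2 + (2 - ¾)*(-4) = 2 + (5/4)*(-4) = 2 - 5 = -3)
C(19, 129) + ((-2235 + r(-26)) - 9302) = 19 + ((-2235 - 3) - 9302) = 19 + (-2238 - 9302) = 19 - 11540 = -11521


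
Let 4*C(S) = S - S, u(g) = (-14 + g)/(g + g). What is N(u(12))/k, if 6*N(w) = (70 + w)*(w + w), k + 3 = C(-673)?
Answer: 839/1296 ≈ 0.64738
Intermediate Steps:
u(g) = (-14 + g)/(2*g) (u(g) = (-14 + g)/((2*g)) = (-14 + g)*(1/(2*g)) = (-14 + g)/(2*g))
C(S) = 0 (C(S) = (S - S)/4 = (1/4)*0 = 0)
k = -3 (k = -3 + 0 = -3)
N(w) = w*(70 + w)/3 (N(w) = ((70 + w)*(w + w))/6 = ((70 + w)*(2*w))/6 = (2*w*(70 + w))/6 = w*(70 + w)/3)
N(u(12))/k = (((1/2)*(-14 + 12)/12)*(70 + (1/2)*(-14 + 12)/12)/3)/(-3) = (((1/2)*(1/12)*(-2))*(70 + (1/2)*(1/12)*(-2))/3)*(-1/3) = ((1/3)*(-1/12)*(70 - 1/12))*(-1/3) = ((1/3)*(-1/12)*(839/12))*(-1/3) = -839/432*(-1/3) = 839/1296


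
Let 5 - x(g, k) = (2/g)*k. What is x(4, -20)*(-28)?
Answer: -420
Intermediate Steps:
x(g, k) = 5 - 2*k/g (x(g, k) = 5 - 2/g*k = 5 - 2*k/g)
x(4, -20)*(-28) = (5 - 2*(-20)/4)*(-28) = (5 - 2*(-20)*¼)*(-28) = (5 + 10)*(-28) = 15*(-28) = -420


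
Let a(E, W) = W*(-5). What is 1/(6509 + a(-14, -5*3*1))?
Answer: 1/6584 ≈ 0.00015188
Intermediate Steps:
a(E, W) = -5*W
1/(6509 + a(-14, -5*3*1)) = 1/(6509 - 5*(-5*3)) = 1/(6509 - (-75)) = 1/(6509 - 5*(-15)) = 1/(6509 + 75) = 1/6584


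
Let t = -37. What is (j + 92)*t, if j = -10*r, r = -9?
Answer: -6734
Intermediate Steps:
j = 90 (j = -10*(-9) = 90)
(j + 92)*t = (90 + 92)*(-37) = 182*(-37) = -6734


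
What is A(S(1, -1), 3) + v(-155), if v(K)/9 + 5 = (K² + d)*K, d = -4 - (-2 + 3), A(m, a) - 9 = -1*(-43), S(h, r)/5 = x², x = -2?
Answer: -33507893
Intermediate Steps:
S(h, r) = 20 (S(h, r) = 5*(-2)² = 5*4 = 20)
A(m, a) = 52 (A(m, a) = 9 - 1*(-43) = 9 + 43 = 52)
d = -5 (d = -4 - 1*1 = -4 - 1 = -5)
v(K) = -45 + 9*K*(-5 + K²) (v(K) = -45 + 9*((K² - 5)*K) = -45 + 9*((-5 + K²)*K) = -45 + 9*(K*(-5 + K²)) = -45 + 9*K*(-5 + K²))
A(S(1, -1), 3) + v(-155) = 52 + (-45 - 45*(-155) + 9*(-155)³) = 52 + (-45 + 6975 + 9*(-3723875)) = 52 + (-45 + 6975 - 33514875) = 52 - 33507945 = -33507893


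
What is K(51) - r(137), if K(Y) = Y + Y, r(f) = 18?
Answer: 84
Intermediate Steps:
K(Y) = 2*Y
K(51) - r(137) = 2*51 - 1*18 = 102 - 18 = 84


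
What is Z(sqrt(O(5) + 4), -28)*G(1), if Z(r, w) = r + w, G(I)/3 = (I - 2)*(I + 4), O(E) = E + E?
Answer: 420 - 15*sqrt(14) ≈ 363.88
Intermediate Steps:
O(E) = 2*E
G(I) = 3*(-2 + I)*(4 + I) (G(I) = 3*((I - 2)*(I + 4)) = 3*((-2 + I)*(4 + I)) = 3*(-2 + I)*(4 + I))
Z(sqrt(O(5) + 4), -28)*G(1) = (sqrt(2*5 + 4) - 28)*(-24 + 3*1**2 + 6*1) = (sqrt(10 + 4) - 28)*(-24 + 3*1 + 6) = (sqrt(14) - 28)*(-24 + 3 + 6) = (-28 + sqrt(14))*(-15) = 420 - 15*sqrt(14)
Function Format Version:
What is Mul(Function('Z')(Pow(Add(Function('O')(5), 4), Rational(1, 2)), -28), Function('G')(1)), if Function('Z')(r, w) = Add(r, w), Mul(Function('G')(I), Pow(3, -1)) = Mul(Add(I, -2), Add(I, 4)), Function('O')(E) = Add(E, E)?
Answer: Add(420, Mul(-15, Pow(14, Rational(1, 2)))) ≈ 363.88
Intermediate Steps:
Function('O')(E) = Mul(2, E)
Function('G')(I) = Mul(3, Add(-2, I), Add(4, I)) (Function('G')(I) = Mul(3, Mul(Add(I, -2), Add(I, 4))) = Mul(3, Mul(Add(-2, I), Add(4, I))) = Mul(3, Add(-2, I), Add(4, I)))
Mul(Function('Z')(Pow(Add(Function('O')(5), 4), Rational(1, 2)), -28), Function('G')(1)) = Mul(Add(Pow(Add(Mul(2, 5), 4), Rational(1, 2)), -28), Add(-24, Mul(3, Pow(1, 2)), Mul(6, 1))) = Mul(Add(Pow(Add(10, 4), Rational(1, 2)), -28), Add(-24, Mul(3, 1), 6)) = Mul(Add(Pow(14, Rational(1, 2)), -28), Add(-24, 3, 6)) = Mul(Add(-28, Pow(14, Rational(1, 2))), -15) = Add(420, Mul(-15, Pow(14, Rational(1, 2))))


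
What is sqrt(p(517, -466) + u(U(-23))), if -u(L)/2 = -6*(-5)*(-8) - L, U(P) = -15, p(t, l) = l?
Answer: 4*I ≈ 4.0*I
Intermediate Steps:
u(L) = 480 + 2*L (u(L) = -2*(-6*(-5)*(-8) - L) = -2*(30*(-8) - L) = -2*(-240 - L) = 480 + 2*L)
sqrt(p(517, -466) + u(U(-23))) = sqrt(-466 + (480 + 2*(-15))) = sqrt(-466 + (480 - 30)) = sqrt(-466 + 450) = sqrt(-16) = 4*I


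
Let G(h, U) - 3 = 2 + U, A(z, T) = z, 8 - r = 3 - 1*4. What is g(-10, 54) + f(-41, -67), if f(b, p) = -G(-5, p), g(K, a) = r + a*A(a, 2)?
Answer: 2987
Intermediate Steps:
r = 9 (r = 8 - (3 - 1*4) = 8 - (3 - 4) = 8 - 1*(-1) = 8 + 1 = 9)
G(h, U) = 5 + U (G(h, U) = 3 + (2 + U) = 5 + U)
g(K, a) = 9 + a**2 (g(K, a) = 9 + a*a = 9 + a**2)
f(b, p) = -5 - p (f(b, p) = -(5 + p) = -5 - p)
g(-10, 54) + f(-41, -67) = (9 + 54**2) + (-5 - 1*(-67)) = (9 + 2916) + (-5 + 67) = 2925 + 62 = 2987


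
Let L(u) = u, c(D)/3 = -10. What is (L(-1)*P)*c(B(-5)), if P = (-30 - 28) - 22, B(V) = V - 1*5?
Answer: -2400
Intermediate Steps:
B(V) = -5 + V (B(V) = V - 5 = -5 + V)
c(D) = -30 (c(D) = 3*(-10) = -30)
P = -80 (P = -58 - 22 = -80)
(L(-1)*P)*c(B(-5)) = -1*(-80)*(-30) = 80*(-30) = -2400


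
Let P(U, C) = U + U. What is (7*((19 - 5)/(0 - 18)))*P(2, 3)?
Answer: -196/9 ≈ -21.778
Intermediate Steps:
P(U, C) = 2*U
(7*((19 - 5)/(0 - 18)))*P(2, 3) = (7*((19 - 5)/(0 - 18)))*(2*2) = (7*(14/(-18)))*4 = (7*(14*(-1/18)))*4 = (7*(-7/9))*4 = -49/9*4 = -196/9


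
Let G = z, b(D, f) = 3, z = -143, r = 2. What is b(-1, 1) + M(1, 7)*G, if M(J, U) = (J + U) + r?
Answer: -1427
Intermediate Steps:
G = -143
M(J, U) = 2 + J + U (M(J, U) = (J + U) + 2 = 2 + J + U)
b(-1, 1) + M(1, 7)*G = 3 + (2 + 1 + 7)*(-143) = 3 + 10*(-143) = 3 - 1430 = -1427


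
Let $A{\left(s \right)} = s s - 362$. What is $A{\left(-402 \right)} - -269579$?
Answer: $430821$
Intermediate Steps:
$A{\left(s \right)} = -362 + s^{2}$ ($A{\left(s \right)} = s^{2} - 362 = -362 + s^{2}$)
$A{\left(-402 \right)} - -269579 = \left(-362 + \left(-402\right)^{2}\right) - -269579 = \left(-362 + 161604\right) + 269579 = 161242 + 269579 = 430821$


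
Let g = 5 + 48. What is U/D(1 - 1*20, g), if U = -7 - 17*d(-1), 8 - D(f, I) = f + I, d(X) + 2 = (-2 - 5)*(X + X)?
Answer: 211/26 ≈ 8.1154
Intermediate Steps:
d(X) = -2 - 14*X (d(X) = -2 + (-2 - 5)*(X + X) = -2 - 14*X)
g = 53
D(f, I) = 8 - I - f (D(f, I) = 8 - (f + I) = 8 - (I + f) = 8 + (-I - f) = 8 - I - f)
U = -211 (U = -7 - 17*(-2 - 14*(-1)) = -7 - 17*(-2 + 14) = -7 - 17*12 = -7 - 204 = -211)
U/D(1 - 1*20, g) = -211/(8 - 1*53 - (1 - 1*20)) = -211/(8 - 53 - (1 - 20)) = -211/(8 - 53 - 1*(-19)) = -211/(8 - 53 + 19) = -211/(-26) = -211*(-1/26) = 211/26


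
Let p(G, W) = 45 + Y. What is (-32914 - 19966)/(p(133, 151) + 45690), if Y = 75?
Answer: -5288/4581 ≈ -1.1543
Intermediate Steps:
p(G, W) = 120 (p(G, W) = 45 + 75 = 120)
(-32914 - 19966)/(p(133, 151) + 45690) = (-32914 - 19966)/(120 + 45690) = -52880/45810 = -52880*1/45810 = -5288/4581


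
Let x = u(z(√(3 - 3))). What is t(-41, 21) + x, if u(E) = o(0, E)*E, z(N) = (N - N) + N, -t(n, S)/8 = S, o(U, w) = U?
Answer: -168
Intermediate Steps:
t(n, S) = -8*S
z(N) = N (z(N) = 0 + N = N)
u(E) = 0 (u(E) = 0*E = 0)
x = 0
t(-41, 21) + x = -8*21 + 0 = -168 + 0 = -168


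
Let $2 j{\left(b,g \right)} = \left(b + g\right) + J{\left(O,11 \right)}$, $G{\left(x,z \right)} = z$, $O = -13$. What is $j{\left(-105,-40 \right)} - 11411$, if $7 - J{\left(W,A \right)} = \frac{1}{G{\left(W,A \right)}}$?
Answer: $- \frac{252561}{22} \approx -11480.0$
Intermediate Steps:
$J{\left(W,A \right)} = 7 - \frac{1}{A}$
$j{\left(b,g \right)} = \frac{38}{11} + \frac{b}{2} + \frac{g}{2}$ ($j{\left(b,g \right)} = \frac{\left(b + g\right) + \left(7 - \frac{1}{11}\right)}{2} = \frac{\left(b + g\right) + \frac{76}{11}}{2} = \frac{\frac{76}{11} + b + g}{2} = \frac{38}{11} + \frac{b}{2} + \frac{g}{2}$)
$j{\left(-105,-40 \right)} - 11411 = \left(\frac{38}{11} + \frac{1}{2} \left(-105\right) + \frac{1}{2} \left(-40\right)\right) - 11411 = \left(\frac{38}{11} - \frac{105}{2} - 20\right) - 11411 = - \frac{1519}{22} - 11411 = - \frac{252561}{22}$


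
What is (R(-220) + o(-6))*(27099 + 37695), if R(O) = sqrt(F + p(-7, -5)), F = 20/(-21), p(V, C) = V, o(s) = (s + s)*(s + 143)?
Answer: -106521336 + 21598*I*sqrt(3507)/7 ≈ -1.0652e+8 + 1.8272e+5*I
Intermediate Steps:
o(s) = 2*s*(143 + s) (o(s) = (2*s)*(143 + s) = 2*s*(143 + s))
F = -20/21 (F = 20*(-1/21) = -20/21 ≈ -0.95238)
R(O) = I*sqrt(3507)/21 (R(O) = sqrt(-20/21 - 7) = sqrt(-167/21) = I*sqrt(3507)/21)
(R(-220) + o(-6))*(27099 + 37695) = (I*sqrt(3507)/21 + 2*(-6)*(143 - 6))*(27099 + 37695) = (I*sqrt(3507)/21 + 2*(-6)*137)*64794 = (I*sqrt(3507)/21 - 1644)*64794 = (-1644 + I*sqrt(3507)/21)*64794 = -106521336 + 21598*I*sqrt(3507)/7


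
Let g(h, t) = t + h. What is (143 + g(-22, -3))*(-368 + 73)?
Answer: -34810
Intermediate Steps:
g(h, t) = h + t
(143 + g(-22, -3))*(-368 + 73) = (143 + (-22 - 3))*(-368 + 73) = (143 - 25)*(-295) = 118*(-295) = -34810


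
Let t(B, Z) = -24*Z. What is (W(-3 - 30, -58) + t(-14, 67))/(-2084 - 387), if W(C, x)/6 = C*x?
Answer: -9876/2471 ≈ -3.9968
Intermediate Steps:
W(C, x) = 6*C*x (W(C, x) = 6*(C*x) = 6*C*x)
(W(-3 - 30, -58) + t(-14, 67))/(-2084 - 387) = (6*(-3 - 30)*(-58) - 24*67)/(-2084 - 387) = (6*(-33)*(-58) - 1608)/(-2471) = (11484 - 1608)*(-1/2471) = 9876*(-1/2471) = -9876/2471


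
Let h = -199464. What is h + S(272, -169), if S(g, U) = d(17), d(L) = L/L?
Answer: -199463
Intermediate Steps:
d(L) = 1
S(g, U) = 1
h + S(272, -169) = -199464 + 1 = -199463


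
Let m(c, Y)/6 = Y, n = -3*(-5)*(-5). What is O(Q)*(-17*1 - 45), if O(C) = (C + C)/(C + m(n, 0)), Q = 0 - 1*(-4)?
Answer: -124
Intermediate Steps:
n = -75 (n = 15*(-5) = -75)
Q = 4 (Q = 0 + 4 = 4)
m(c, Y) = 6*Y
O(C) = 2 (O(C) = (C + C)/(C + 6*0) = (2*C)/(C + 0) = (2*C)/C = 2)
O(Q)*(-17*1 - 45) = 2*(-17*1 - 45) = 2*(-17 - 45) = 2*(-62) = -124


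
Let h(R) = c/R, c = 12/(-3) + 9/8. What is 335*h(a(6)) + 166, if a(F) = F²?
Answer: 40103/288 ≈ 139.25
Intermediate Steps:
c = -23/8 (c = 12*(-⅓) + 9*(⅛) = -4 + 9/8 = -23/8 ≈ -2.8750)
h(R) = -23/(8*R)
335*h(a(6)) + 166 = 335*(-23/(8*(6²))) + 166 = 335*(-23/8/36) + 166 = 335*(-23/8*1/36) + 166 = 335*(-23/288) + 166 = -7705/288 + 166 = 40103/288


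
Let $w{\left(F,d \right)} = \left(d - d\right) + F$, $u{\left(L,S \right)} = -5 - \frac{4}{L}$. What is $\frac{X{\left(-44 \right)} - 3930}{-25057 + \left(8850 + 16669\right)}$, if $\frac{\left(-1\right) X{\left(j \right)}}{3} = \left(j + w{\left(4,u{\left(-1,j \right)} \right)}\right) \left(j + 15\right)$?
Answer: $- \frac{1235}{77} \approx -16.039$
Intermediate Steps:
$w{\left(F,d \right)} = F$ ($w{\left(F,d \right)} = 0 + F = F$)
$X{\left(j \right)} = - 3 \left(4 + j\right) \left(15 + j\right)$ ($X{\left(j \right)} = - 3 \left(j + 4\right) \left(j + 15\right) = - 3 \left(4 + j\right) \left(15 + j\right)$)
$\frac{X{\left(-44 \right)} - 3930}{-25057 + \left(8850 + 16669\right)} = \frac{\left(-180 - -2508 - 3 \left(-44\right)^{2}\right) - 3930}{-25057 + \left(8850 + 16669\right)} = \frac{\left(-180 + 2508 - 5808\right) - 3930}{-25057 + 25519} = \frac{\left(-180 + 2508 - 5808\right) - 3930}{462} = \left(-3480 - 3930\right) \frac{1}{462} = \left(-7410\right) \frac{1}{462} = - \frac{1235}{77}$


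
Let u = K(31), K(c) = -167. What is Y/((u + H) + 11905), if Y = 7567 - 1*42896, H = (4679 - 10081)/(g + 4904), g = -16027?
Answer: -392964467/130567176 ≈ -3.0097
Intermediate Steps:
u = -167
H = 5402/11123 (H = (4679 - 10081)/(-16027 + 4904) = -5402/(-11123) = -5402*(-1/11123) = 5402/11123 ≈ 0.48566)
Y = -35329 (Y = 7567 - 42896 = -35329)
Y/((u + H) + 11905) = -35329/((-167 + 5402/11123) + 11905) = -35329/(-1852139/11123 + 11905) = -35329/130567176/11123 = -35329*11123/130567176 = -392964467/130567176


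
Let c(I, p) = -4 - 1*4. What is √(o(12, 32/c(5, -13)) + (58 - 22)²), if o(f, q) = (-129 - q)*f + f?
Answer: 8*I*√3 ≈ 13.856*I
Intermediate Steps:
c(I, p) = -8 (c(I, p) = -4 - 4 = -8)
o(f, q) = f + f*(-129 - q) (o(f, q) = f*(-129 - q) + f = f + f*(-129 - q))
√(o(12, 32/c(5, -13)) + (58 - 22)²) = √(-1*12*(128 + 32/(-8)) + (58 - 22)²) = √(-1*12*(128 + 32*(-⅛)) + 36²) = √(-1*12*(128 - 4) + 1296) = √(-1*12*124 + 1296) = √(-1488 + 1296) = √(-192) = 8*I*√3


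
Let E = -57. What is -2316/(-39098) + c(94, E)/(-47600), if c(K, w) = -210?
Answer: 846087/13293320 ≈ 0.063648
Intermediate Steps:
-2316/(-39098) + c(94, E)/(-47600) = -2316/(-39098) - 210/(-47600) = -2316*(-1/39098) - 210*(-1/47600) = 1158/19549 + 3/680 = 846087/13293320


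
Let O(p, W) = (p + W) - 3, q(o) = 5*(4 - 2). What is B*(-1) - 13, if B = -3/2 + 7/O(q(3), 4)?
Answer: -267/22 ≈ -12.136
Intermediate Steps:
q(o) = 10 (q(o) = 5*2 = 10)
O(p, W) = -3 + W + p (O(p, W) = (W + p) - 3 = -3 + W + p)
B = -19/22 (B = -3/2 + 7/(-3 + 4 + 10) = -3*½ + 7/11 = -3/2 + 7*(1/11) = -3/2 + 7/11 = -19/22 ≈ -0.86364)
B*(-1) - 13 = -19/22*(-1) - 13 = 19/22 - 13 = -267/22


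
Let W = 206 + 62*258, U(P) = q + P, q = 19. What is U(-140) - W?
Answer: -16323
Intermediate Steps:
U(P) = 19 + P
W = 16202 (W = 206 + 15996 = 16202)
U(-140) - W = (19 - 140) - 1*16202 = -121 - 16202 = -16323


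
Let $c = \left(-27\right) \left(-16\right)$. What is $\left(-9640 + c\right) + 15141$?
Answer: $5933$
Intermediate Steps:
$c = 432$
$\left(-9640 + c\right) + 15141 = \left(-9640 + 432\right) + 15141 = -9208 + 15141 = 5933$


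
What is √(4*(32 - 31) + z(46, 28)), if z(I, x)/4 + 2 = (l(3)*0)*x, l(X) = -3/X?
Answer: 2*I ≈ 2.0*I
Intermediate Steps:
z(I, x) = -8 (z(I, x) = -8 + 4*((-3/3*0)*x) = -8 + 4*((-3*⅓*0)*x) = -8 + 4*((-1*0)*x) = -8 + 4*(0*x) = -8 + 4*0 = -8 + 0 = -8)
√(4*(32 - 31) + z(46, 28)) = √(4*(32 - 31) - 8) = √(4*1 - 8) = √(4 - 8) = √(-4) = 2*I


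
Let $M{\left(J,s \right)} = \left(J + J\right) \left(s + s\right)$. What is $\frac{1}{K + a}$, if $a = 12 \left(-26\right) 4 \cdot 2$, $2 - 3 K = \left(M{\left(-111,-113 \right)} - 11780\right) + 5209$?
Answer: $- \frac{1}{17029} \approx -5.8723 \cdot 10^{-5}$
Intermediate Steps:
$M{\left(J,s \right)} = 4 J s$ ($M{\left(J,s \right)} = 2 J 2 s = 4 J s$)
$K = -14533$ ($K = \frac{2}{3} - \frac{\left(4 \left(-111\right) \left(-113\right) - 11780\right) + 5209}{3} = \frac{2}{3} - \frac{\left(50172 - 11780\right) + 5209}{3} = \frac{2}{3} - \frac{38392 + 5209}{3} = \frac{2}{3} - \frac{43601}{3} = -14533$)
$a = -2496$ ($a = \left(-312\right) 4 \cdot 2 = \left(-1248\right) 2 = -2496$)
$\frac{1}{K + a} = \frac{1}{-14533 - 2496} = \frac{1}{-17029} = - \frac{1}{17029}$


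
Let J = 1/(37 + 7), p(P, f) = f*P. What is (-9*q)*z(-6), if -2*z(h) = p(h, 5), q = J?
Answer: -135/44 ≈ -3.0682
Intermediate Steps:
p(P, f) = P*f
J = 1/44 ≈ 0.022727
q = 1/44 ≈ 0.022727
z(h) = -5*h/2 (z(h) = -h*5/2 = -5*h/2)
(-9*q)*z(-6) = (-9*1/44)*(-5/2*(-6)) = -9/44*15 = -135/44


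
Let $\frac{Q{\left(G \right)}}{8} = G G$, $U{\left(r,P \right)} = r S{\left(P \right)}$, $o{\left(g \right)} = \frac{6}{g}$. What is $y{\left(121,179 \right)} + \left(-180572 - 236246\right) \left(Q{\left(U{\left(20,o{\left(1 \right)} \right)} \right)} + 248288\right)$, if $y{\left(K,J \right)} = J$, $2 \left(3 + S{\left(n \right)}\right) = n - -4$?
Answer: $-108826177805$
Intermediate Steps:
$S{\left(n \right)} = -1 + \frac{n}{2}$ ($S{\left(n \right)} = -3 + \frac{n - -4}{2} = -3 + \frac{n + 4}{2} = -3 + \frac{4 + n}{2} = -3 + \left(2 + \frac{n}{2}\right) = -1 + \frac{n}{2}$)
$U{\left(r,P \right)} = r \left(-1 + \frac{P}{2}\right)$
$Q{\left(G \right)} = 8 G^{2}$ ($Q{\left(G \right)} = 8 G G = 8 G^{2}$)
$y{\left(121,179 \right)} + \left(-180572 - 236246\right) \left(Q{\left(U{\left(20,o{\left(1 \right)} \right)} \right)} + 248288\right) = 179 + \left(-180572 - 236246\right) \left(8 \left(\frac{1}{2} \cdot 20 \left(-2 + \frac{6}{1}\right)\right)^{2} + 248288\right) = 179 - 416818 \left(8 \left(\frac{1}{2} \cdot 20 \left(-2 + 6 \cdot 1\right)\right)^{2} + 248288\right) = 179 - 416818 \left(8 \left(\frac{1}{2} \cdot 20 \left(-2 + 6\right)\right)^{2} + 248288\right) = 179 - 416818 \left(8 \left(\frac{1}{2} \cdot 20 \cdot 4\right)^{2} + 248288\right) = 179 - 416818 \left(8 \cdot 40^{2} + 248288\right) = 179 - 416818 \left(8 \cdot 1600 + 248288\right) = 179 - 416818 \left(12800 + 248288\right) = 179 - 108826177984 = -108826177805$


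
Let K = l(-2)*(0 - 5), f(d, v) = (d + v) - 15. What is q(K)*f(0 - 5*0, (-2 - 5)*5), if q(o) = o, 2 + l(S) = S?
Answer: -1000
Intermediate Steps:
l(S) = -2 + S
f(d, v) = -15 + d + v
K = 20 (K = (-2 - 2)*(0 - 5) = -4*(-5) = 20)
q(K)*f(0 - 5*0, (-2 - 5)*5) = 20*(-15 + (0 - 5*0) + (-2 - 5)*5) = 20*(-15 + (0 + 0) - 7*5) = 20*(-15 + 0 - 35) = 20*(-50) = -1000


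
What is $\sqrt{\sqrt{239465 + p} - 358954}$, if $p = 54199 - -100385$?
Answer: $\sqrt{-358954 + \sqrt{394049}} \approx 598.6 i$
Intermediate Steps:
$p = 154584$ ($p = 54199 + 100385 = 154584$)
$\sqrt{\sqrt{239465 + p} - 358954} = \sqrt{\sqrt{239465 + 154584} - 358954} = \sqrt{\sqrt{394049} - 358954} = \sqrt{-358954 + \sqrt{394049}}$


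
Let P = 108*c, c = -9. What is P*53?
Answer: -51516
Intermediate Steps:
P = -972 (P = 108*(-9) = -972)
P*53 = -972*53 = -51516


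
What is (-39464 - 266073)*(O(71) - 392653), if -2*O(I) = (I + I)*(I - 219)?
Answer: 116759436865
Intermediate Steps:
O(I) = -I*(-219 + I) (O(I) = -(I + I)*(I - 219)/2 = -2*I*(-219 + I)/2 = -I*(-219 + I))
(-39464 - 266073)*(O(71) - 392653) = (-39464 - 266073)*(71*(219 - 1*71) - 392653) = -305537*(71*(219 - 71) - 392653) = -305537*(71*148 - 392653) = -305537*(10508 - 392653) = -305537*(-382145) = 116759436865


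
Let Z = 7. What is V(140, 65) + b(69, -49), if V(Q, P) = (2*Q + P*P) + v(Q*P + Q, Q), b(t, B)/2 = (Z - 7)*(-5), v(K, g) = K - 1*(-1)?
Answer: 13746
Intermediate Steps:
v(K, g) = 1 + K (v(K, g) = K + 1 = 1 + K)
b(t, B) = 0 (b(t, B) = 2*((7 - 7)*(-5)) = 2*(0*(-5)) = 2*0 = 0)
V(Q, P) = 1 + P**2 + 3*Q + P*Q (V(Q, P) = (2*Q + P*P) + (1 + (Q*P + Q)) = (2*Q + P**2) + (1 + (P*Q + Q)) = (P**2 + 2*Q) + (1 + (Q + P*Q)) = (P**2 + 2*Q) + (1 + Q + P*Q) = 1 + P**2 + 3*Q + P*Q)
V(140, 65) + b(69, -49) = (1 + 65**2 + 3*140 + 65*140) + 0 = (1 + 4225 + 420 + 9100) + 0 = 13746 + 0 = 13746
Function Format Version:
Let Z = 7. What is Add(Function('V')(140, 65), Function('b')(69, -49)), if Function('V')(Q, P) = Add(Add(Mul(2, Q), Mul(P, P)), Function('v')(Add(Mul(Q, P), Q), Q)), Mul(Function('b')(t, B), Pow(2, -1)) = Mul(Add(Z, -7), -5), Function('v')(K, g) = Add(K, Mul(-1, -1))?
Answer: 13746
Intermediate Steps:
Function('v')(K, g) = Add(1, K) (Function('v')(K, g) = Add(K, 1) = Add(1, K))
Function('b')(t, B) = 0 (Function('b')(t, B) = Mul(2, Mul(Add(7, -7), -5)) = Mul(2, Mul(0, -5)) = Mul(2, 0) = 0)
Function('V')(Q, P) = Add(1, Pow(P, 2), Mul(3, Q), Mul(P, Q)) (Function('V')(Q, P) = Add(Add(Mul(2, Q), Mul(P, P)), Add(1, Add(Mul(Q, P), Q))) = Add(Add(Mul(2, Q), Pow(P, 2)), Add(1, Add(Mul(P, Q), Q))) = Add(Add(Pow(P, 2), Mul(2, Q)), Add(1, Add(Q, Mul(P, Q)))) = Add(Add(Pow(P, 2), Mul(2, Q)), Add(1, Q, Mul(P, Q))) = Add(1, Pow(P, 2), Mul(3, Q), Mul(P, Q)))
Add(Function('V')(140, 65), Function('b')(69, -49)) = Add(Add(1, Pow(65, 2), Mul(3, 140), Mul(65, 140)), 0) = Add(Add(1, 4225, 420, 9100), 0) = Add(13746, 0) = 13746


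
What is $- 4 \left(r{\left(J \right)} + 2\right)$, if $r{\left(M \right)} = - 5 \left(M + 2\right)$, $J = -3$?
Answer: $-28$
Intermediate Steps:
$r{\left(M \right)} = -10 - 5 M$ ($r{\left(M \right)} = - 5 \left(2 + M\right) = -10 - 5 M$)
$- 4 \left(r{\left(J \right)} + 2\right) = - 4 \left(\left(-10 - -15\right) + 2\right) = - 4 \left(\left(-10 + 15\right) + 2\right) = - 4 \left(5 + 2\right) = \left(-4\right) 7 = -28$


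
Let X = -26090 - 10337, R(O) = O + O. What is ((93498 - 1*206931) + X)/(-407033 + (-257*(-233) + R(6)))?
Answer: 7493/17357 ≈ 0.43170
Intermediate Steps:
R(O) = 2*O
X = -36427
((93498 - 1*206931) + X)/(-407033 + (-257*(-233) + R(6))) = ((93498 - 1*206931) - 36427)/(-407033 + (-257*(-233) + 2*6)) = ((93498 - 206931) - 36427)/(-407033 + (59881 + 12)) = (-113433 - 36427)/(-407033 + 59893) = -149860/(-347140) = -149860*(-1/347140) = 7493/17357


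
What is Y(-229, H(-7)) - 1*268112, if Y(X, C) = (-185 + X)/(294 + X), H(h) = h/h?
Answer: -17427694/65 ≈ -2.6812e+5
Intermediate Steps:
H(h) = 1
Y(X, C) = (-185 + X)/(294 + X)
Y(-229, H(-7)) - 1*268112 = (-185 - 229)/(294 - 229) - 1*268112 = -414/65 - 268112 = -17427694/65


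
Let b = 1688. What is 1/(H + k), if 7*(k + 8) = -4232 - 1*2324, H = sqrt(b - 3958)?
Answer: -23142/21914887 - 49*I*sqrt(2270)/43829774 ≈ -0.001056 - 5.3265e-5*I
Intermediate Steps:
H = I*sqrt(2270) (H = sqrt(1688 - 3958) = sqrt(-2270) = I*sqrt(2270) ≈ 47.645*I)
k = -6612/7 (k = -8 + (-4232 - 1*2324)/7 = -8 + (-4232 - 2324)/7 = -8 + (1/7)*(-6556) = -8 - 6556/7 = -6612/7 ≈ -944.57)
1/(H + k) = 1/(I*sqrt(2270) - 6612/7) = 1/(-6612/7 + I*sqrt(2270))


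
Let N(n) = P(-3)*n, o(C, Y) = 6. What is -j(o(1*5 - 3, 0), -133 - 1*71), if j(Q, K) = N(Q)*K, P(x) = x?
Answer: -3672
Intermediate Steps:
N(n) = -3*n
j(Q, K) = -3*K*Q (j(Q, K) = (-3*Q)*K = -3*K*Q)
-j(o(1*5 - 3, 0), -133 - 1*71) = -(-3)*(-133 - 1*71)*6 = -(-3)*(-133 - 71)*6 = -(-3)*(-204)*6 = -1*3672 = -3672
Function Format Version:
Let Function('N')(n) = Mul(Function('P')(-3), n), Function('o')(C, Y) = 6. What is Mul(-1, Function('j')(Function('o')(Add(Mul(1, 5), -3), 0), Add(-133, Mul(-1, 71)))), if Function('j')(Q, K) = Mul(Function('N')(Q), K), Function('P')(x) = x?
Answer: -3672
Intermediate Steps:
Function('N')(n) = Mul(-3, n)
Function('j')(Q, K) = Mul(-3, K, Q) (Function('j')(Q, K) = Mul(Mul(-3, Q), K) = Mul(-3, K, Q))
Mul(-1, Function('j')(Function('o')(Add(Mul(1, 5), -3), 0), Add(-133, Mul(-1, 71)))) = Mul(-1, Mul(-3, Add(-133, Mul(-1, 71)), 6)) = Mul(-1, Mul(-3, Add(-133, -71), 6)) = Mul(-1, Mul(-3, -204, 6)) = Mul(-1, 3672) = -3672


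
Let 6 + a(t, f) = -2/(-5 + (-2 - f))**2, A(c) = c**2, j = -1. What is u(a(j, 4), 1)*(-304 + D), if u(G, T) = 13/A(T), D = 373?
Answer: 897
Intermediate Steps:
a(t, f) = -6 - 2/(-7 - f)**2 (a(t, f) = -6 - 2/(-5 + (-2 - f))**2 = -6 - 2/(-7 - f)**2)
u(G, T) = 13/T**2 (u(G, T) = 13/(T**2) = 13/T**2)
u(a(j, 4), 1)*(-304 + D) = (13/1**2)*(-304 + 373) = (13*1)*69 = 13*69 = 897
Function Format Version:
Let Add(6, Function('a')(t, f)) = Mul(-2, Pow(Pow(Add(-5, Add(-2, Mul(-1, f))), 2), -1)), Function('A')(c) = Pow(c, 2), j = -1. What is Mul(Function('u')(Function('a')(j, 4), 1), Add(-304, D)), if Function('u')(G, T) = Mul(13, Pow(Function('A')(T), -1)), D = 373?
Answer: 897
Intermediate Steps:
Function('a')(t, f) = Add(-6, Mul(-2, Pow(Add(-7, Mul(-1, f)), -2))) (Function('a')(t, f) = Add(-6, Mul(-2, Pow(Pow(Add(-5, Add(-2, Mul(-1, f))), 2), -1))) = Add(-6, Mul(-2, Pow(Pow(Add(-7, Mul(-1, f)), 2), -1))) = Add(-6, Mul(-2, Pow(Add(-7, Mul(-1, f)), -2))))
Function('u')(G, T) = Mul(13, Pow(T, -2)) (Function('u')(G, T) = Mul(13, Pow(Pow(T, 2), -1)) = Mul(13, Pow(T, -2)))
Mul(Function('u')(Function('a')(j, 4), 1), Add(-304, D)) = Mul(Mul(13, Pow(1, -2)), Add(-304, 373)) = Mul(Mul(13, 1), 69) = Mul(13, 69) = 897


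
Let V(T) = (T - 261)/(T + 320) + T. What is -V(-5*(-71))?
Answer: -239719/675 ≈ -355.14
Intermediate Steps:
V(T) = T + (-261 + T)/(320 + T) (V(T) = (-261 + T)/(320 + T) + T = T + (-261 + T)/(320 + T))
-V(-5*(-71)) = -(-261 + (-5*(-71))² + 321*(-5*(-71)))/(320 - 5*(-71)) = -(-261 + (-1*(-355))² + 321*(-1*(-355)))/(320 - 1*(-355)) = -(-261 + 355² + 321*355)/(320 + 355) = -(-261 + 126025 + 113955)/675 = -239719/675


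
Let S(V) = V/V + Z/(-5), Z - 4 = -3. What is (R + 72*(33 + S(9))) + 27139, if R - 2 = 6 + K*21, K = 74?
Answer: 155673/5 ≈ 31135.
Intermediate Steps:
Z = 1 (Z = 4 - 3 = 1)
R = 1562 (R = 2 + (6 + 74*21) = 2 + (6 + 1554) = 2 + 1560 = 1562)
S(V) = 4/5 (S(V) = V/V + 1/(-5) = 1 + 1*(-1/5) = 1 - 1/5 = 4/5)
(R + 72*(33 + S(9))) + 27139 = (1562 + 72*(33 + 4/5)) + 27139 = (1562 + 72*(169/5)) + 27139 = (1562 + 12168/5) + 27139 = 19978/5 + 27139 = 155673/5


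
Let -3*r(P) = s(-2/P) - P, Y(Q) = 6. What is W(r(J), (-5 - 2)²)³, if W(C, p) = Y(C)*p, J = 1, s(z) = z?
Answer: 25412184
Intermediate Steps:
r(P) = P/3 + 2/(3*P) (r(P) = -(-2/P - P)/3 = -(-P - 2/P)/3 = P/3 + 2/(3*P))
W(C, p) = 6*p
W(r(J), (-5 - 2)²)³ = (6*(-5 - 2)²)³ = (6*(-7)²)³ = (6*49)³ = 294³ = 25412184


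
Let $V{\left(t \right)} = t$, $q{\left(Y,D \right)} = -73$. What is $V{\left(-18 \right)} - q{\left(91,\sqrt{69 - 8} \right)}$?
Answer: $55$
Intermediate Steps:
$V{\left(-18 \right)} - q{\left(91,\sqrt{69 - 8} \right)} = -18 - -73 = -18 + 73 = 55$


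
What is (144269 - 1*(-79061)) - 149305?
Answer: 74025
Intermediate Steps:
(144269 - 1*(-79061)) - 149305 = (144269 + 79061) - 149305 = 223330 - 149305 = 74025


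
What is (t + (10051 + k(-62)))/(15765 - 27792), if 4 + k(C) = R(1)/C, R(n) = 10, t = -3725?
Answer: -195977/372837 ≈ -0.52564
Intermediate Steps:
k(C) = -4 + 10/C
(t + (10051 + k(-62)))/(15765 - 27792) = (-3725 + (10051 + (-4 + 10/(-62))))/(15765 - 27792) = (-3725 + (10051 + (-4 + 10*(-1/62))))/(-12027) = (-3725 + (10051 + (-4 - 5/31)))*(-1/12027) = (-3725 + (10051 - 129/31))*(-1/12027) = (-3725 + 311452/31)*(-1/12027) = (195977/31)*(-1/12027) = -195977/372837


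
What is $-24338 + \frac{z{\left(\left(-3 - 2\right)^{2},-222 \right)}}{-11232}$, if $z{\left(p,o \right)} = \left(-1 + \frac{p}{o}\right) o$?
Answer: $- \frac{21028051}{864} \approx -24338.0$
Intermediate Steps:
$z{\left(p,o \right)} = o \left(-1 + \frac{p}{o}\right)$
$-24338 + \frac{z{\left(\left(-3 - 2\right)^{2},-222 \right)}}{-11232} = -24338 + \frac{\left(-3 - 2\right)^{2} - -222}{-11232} = -24338 + \left(\left(-5\right)^{2} + 222\right) \left(- \frac{1}{11232}\right) = -24338 + \left(25 + 222\right) \left(- \frac{1}{11232}\right) = -24338 + 247 \left(- \frac{1}{11232}\right) = -24338 - \frac{19}{864} = - \frac{21028051}{864}$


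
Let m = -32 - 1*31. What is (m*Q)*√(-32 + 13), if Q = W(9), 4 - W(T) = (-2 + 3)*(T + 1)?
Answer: 378*I*√19 ≈ 1647.7*I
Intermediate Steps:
W(T) = 3 - T (W(T) = 4 - (-2 + 3)*(T + 1) = 4 - (1 + T) = 4 + (-1 - T) = 3 - T)
Q = -6 (Q = 3 - 1*9 = 3 - 9 = -6)
m = -63 (m = -32 - 31 = -63)
(m*Q)*√(-32 + 13) = (-63*(-6))*√(-32 + 13) = 378*√(-19) = 378*(I*√19) = 378*I*√19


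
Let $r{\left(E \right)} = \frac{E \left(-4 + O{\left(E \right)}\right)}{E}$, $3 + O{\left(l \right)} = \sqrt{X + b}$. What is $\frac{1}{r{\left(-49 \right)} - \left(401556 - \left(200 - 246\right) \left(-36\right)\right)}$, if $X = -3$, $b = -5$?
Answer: $- \frac{399907}{159925608657} - \frac{2 i \sqrt{2}}{159925608657} \approx -2.5006 \cdot 10^{-6} - 1.7686 \cdot 10^{-11} i$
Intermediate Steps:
$O{\left(l \right)} = -3 + 2 i \sqrt{2}$ ($O{\left(l \right)} = -3 + \sqrt{-3 - 5} = -3 + \sqrt{-8} = -3 + 2 i \sqrt{2}$)
$r{\left(E \right)} = -7 + 2 i \sqrt{2}$ ($r{\left(E \right)} = \frac{E \left(-4 - \left(3 - 2 i \sqrt{2}\right)\right)}{E} = \frac{E \left(-7 + 2 i \sqrt{2}\right)}{E} = -7 + 2 i \sqrt{2}$)
$\frac{1}{r{\left(-49 \right)} - \left(401556 - \left(200 - 246\right) \left(-36\right)\right)} = \frac{1}{\left(-7 + 2 i \sqrt{2}\right) - \left(401556 - \left(200 - 246\right) \left(-36\right)\right)} = \frac{1}{\left(-7 + 2 i \sqrt{2}\right) - 399900} = \frac{1}{-399907 + 2 i \sqrt{2}}$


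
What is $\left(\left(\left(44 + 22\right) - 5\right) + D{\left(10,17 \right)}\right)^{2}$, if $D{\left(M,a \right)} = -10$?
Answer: $2601$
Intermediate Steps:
$\left(\left(\left(44 + 22\right) - 5\right) + D{\left(10,17 \right)}\right)^{2} = \left(\left(\left(44 + 22\right) - 5\right) - 10\right)^{2} = \left(\left(66 - 5\right) - 10\right)^{2} = \left(61 - 10\right)^{2} = 51^{2} = 2601$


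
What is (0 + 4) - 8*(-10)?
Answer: 84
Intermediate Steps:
(0 + 4) - 8*(-10) = 4 + 80 = 84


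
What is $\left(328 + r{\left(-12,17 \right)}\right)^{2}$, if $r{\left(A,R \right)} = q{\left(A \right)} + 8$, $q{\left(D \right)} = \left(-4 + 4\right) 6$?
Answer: $112896$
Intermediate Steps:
$q{\left(D \right)} = 0$ ($q{\left(D \right)} = 0 \cdot 6 = 0$)
$r{\left(A,R \right)} = 8$ ($r{\left(A,R \right)} = 0 + 8 = 8$)
$\left(328 + r{\left(-12,17 \right)}\right)^{2} = \left(328 + 8\right)^{2} = 336^{2} = 112896$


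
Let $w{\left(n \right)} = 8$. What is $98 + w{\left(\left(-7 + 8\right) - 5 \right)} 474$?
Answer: $3890$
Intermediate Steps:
$98 + w{\left(\left(-7 + 8\right) - 5 \right)} 474 = 98 + 8 \cdot 474 = 98 + 3792 = 3890$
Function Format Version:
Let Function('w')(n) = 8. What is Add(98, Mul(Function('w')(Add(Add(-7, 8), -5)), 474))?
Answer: 3890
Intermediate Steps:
Add(98, Mul(Function('w')(Add(Add(-7, 8), -5)), 474)) = Add(98, Mul(8, 474)) = Add(98, 3792) = 3890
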